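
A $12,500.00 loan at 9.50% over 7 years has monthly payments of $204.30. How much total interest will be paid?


Total paid over the life of the loan = PMT × n.
Total paid = $204.30 × 84 = $17,161.20
Total interest = total paid − principal = $17,161.20 − $12,500.00 = $4,661.20

Total interest = (PMT × n) - PV = $4,661.20


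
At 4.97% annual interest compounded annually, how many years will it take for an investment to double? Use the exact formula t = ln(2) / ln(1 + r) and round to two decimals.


Doubling condition: (1 + r)^t = 2
Take ln of both sides: t × ln(1 + r) = ln(2)
t = ln(2) / ln(1 + r)
t = 0.693147 / 0.048504
t = 14.29

t = ln(2) / ln(1 + r) = 14.29 years


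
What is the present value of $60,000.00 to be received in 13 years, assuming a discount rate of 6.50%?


Present value formula: PV = FV / (1 + r)^t
PV = $60,000.00 / (1 + 0.065)^13
PV = $60,000.00 / 2.267487
PV = $26,461.01

PV = FV / (1 + r)^t = $26,461.01


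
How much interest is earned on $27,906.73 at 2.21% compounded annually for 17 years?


Compound interest earned = final amount − principal.
A = P(1 + r/n)^(nt) = $27,906.73 × (1 + 0.0221/1)^(1 × 17) = $40,466.58
Interest = A − P = $40,466.58 − $27,906.73 = $12,559.85

Interest = A - P = $12,559.85


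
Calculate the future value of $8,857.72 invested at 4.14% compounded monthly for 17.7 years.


Compound interest formula: A = P(1 + r/n)^(nt)
A = $8,857.72 × (1 + 0.0414/12)^(12 × 17.7)
Growth factor: (1 + 0.0414/12)^212.4 = 2.078235
A = $8,857.72 × 2.078235
A = $18,408.42

A = P(1 + r/n)^(nt) = $18,408.42


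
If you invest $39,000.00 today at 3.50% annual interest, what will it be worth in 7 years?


Future value formula: FV = PV × (1 + r)^t
FV = $39,000.00 × (1 + 0.035)^7
FV = $39,000.00 × 1.2722793
FV = $49,618.89

FV = PV × (1 + r)^t = $49,618.89


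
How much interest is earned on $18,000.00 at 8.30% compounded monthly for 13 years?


Compound interest earned = final amount − principal.
A = P(1 + r/n)^(nt) = $18,000.00 × (1 + 0.083/12)^(12 × 13) = $52,754.94
Interest = A − P = $52,754.94 − $18,000.00 = $34,754.94

Interest = A - P = $34,754.94


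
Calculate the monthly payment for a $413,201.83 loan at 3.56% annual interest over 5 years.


Loan payment formula: PMT = PV × r / (1 − (1 + r)^(−n))
Monthly rate r = 0.0356/12 ≈ 0.00296667, n = 60 months
Denominator: 1 − (1 + 0.0356/12)^(−60) = 0.162837
PMT = $413,201.83 × (0.0356/12) / 0.162837
PMT = $7,527.97 per month

PMT = PV × r / (1-(1+r)^(-n)) = $7,527.97/month


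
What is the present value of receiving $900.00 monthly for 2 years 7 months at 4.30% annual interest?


Present value of an ordinary annuity: PV = PMT × (1 − (1 + r)^(−n)) / r
Monthly rate r = 0.043/12 ≈ 0.00358333, n = 31
PV = $900.00 × (1 − (1 + 0.043/12)^(−31)) / (0.043/12)
PV = $900.00 × 29.290642
PV = $26,361.58

PV = PMT × (1-(1+r)^(-n))/r = $26,361.58


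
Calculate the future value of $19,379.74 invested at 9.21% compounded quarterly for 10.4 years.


Compound interest formula: A = P(1 + r/n)^(nt)
A = $19,379.74 × (1 + 0.0921/4)^(4 × 10.4)
Growth factor: (1 + 0.0921/4)^41.6 = 2.577911
A = $19,379.74 × 2.577911
A = $49,959.24

A = P(1 + r/n)^(nt) = $49,959.24


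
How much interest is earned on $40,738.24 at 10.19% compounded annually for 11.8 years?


Compound interest earned = final amount − principal.
A = P(1 + r/n)^(nt) = $40,738.24 × (1 + 0.1019/1)^(1 × 11.8) = $128,020.65
Interest = A − P = $128,020.65 − $40,738.24 = $87,282.41

Interest = A - P = $87,282.41


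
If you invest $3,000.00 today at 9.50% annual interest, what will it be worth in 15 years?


Future value formula: FV = PV × (1 + r)^t
FV = $3,000.00 × (1 + 0.095)^15
FV = $3,000.00 × 3.901322
FV = $11,703.97

FV = PV × (1 + r)^t = $11,703.97


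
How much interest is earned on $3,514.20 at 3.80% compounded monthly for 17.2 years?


Compound interest earned = final amount − principal.
A = P(1 + r/n)^(nt) = $3,514.20 × (1 + 0.038/12)^(12 × 17.2) = $6,748.90
Interest = A − P = $6,748.90 − $3,514.20 = $3,234.70

Interest = A - P = $3,234.70


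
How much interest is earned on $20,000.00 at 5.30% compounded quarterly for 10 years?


Compound interest earned = final amount − principal.
A = P(1 + r/n)^(nt) = $20,000.00 × (1 + 0.053/4)^(4 × 10) = $33,860.59
Interest = A − P = $33,860.59 − $20,000.00 = $13,860.59

Interest = A - P = $13,860.59


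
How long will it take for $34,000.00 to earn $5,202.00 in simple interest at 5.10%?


Rearrange the simple interest formula for t:
I = P × r × t  ⇒  t = I / (P × r)
t = $5,202.00 / ($34,000.00 × 0.051)
t = 3

t = I/(P×r) = 3 years


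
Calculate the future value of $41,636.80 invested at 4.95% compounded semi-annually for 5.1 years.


Compound interest formula: A = P(1 + r/n)^(nt)
A = $41,636.80 × (1 + 0.0495/2)^(2 × 5.1)
Growth factor: (1 + 0.0495/2)^10.2 = 1.2832251
A = $41,636.80 × 1.2832251
A = $53,429.39

A = P(1 + r/n)^(nt) = $53,429.39


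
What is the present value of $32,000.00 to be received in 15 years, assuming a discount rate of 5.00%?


Present value formula: PV = FV / (1 + r)^t
PV = $32,000.00 / (1 + 0.05)^15
PV = $32,000.00 / 2.078928
PV = $15,392.55

PV = FV / (1 + r)^t = $15,392.55


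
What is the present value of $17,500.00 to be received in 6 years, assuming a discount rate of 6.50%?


Present value formula: PV = FV / (1 + r)^t
PV = $17,500.00 / (1 + 0.065)^6
PV = $17,500.00 / 1.459142
PV = $11,993.35

PV = FV / (1 + r)^t = $11,993.35


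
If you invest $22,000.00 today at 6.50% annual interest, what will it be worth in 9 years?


Future value formula: FV = PV × (1 + r)^t
FV = $22,000.00 × (1 + 0.065)^9
FV = $22,000.00 × 1.7625704
FV = $38,776.55

FV = PV × (1 + r)^t = $38,776.55


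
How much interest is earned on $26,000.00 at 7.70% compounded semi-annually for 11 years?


Compound interest earned = final amount − principal.
A = P(1 + r/n)^(nt) = $26,000.00 × (1 + 0.077/2)^(2 × 11) = $59,692.03
Interest = A − P = $59,692.03 − $26,000.00 = $33,692.03

Interest = A - P = $33,692.03


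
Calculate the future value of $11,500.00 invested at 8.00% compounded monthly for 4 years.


Compound interest formula: A = P(1 + r/n)^(nt)
A = $11,500.00 × (1 + 0.08/12)^(12 × 4)
Growth factor: (1 + 0.08/12)^48 = 1.375666
A = $11,500.00 × 1.375666
A = $15,820.16

A = P(1 + r/n)^(nt) = $15,820.16


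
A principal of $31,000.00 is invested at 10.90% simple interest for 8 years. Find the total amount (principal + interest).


Total amount formula: A = P(1 + rt) = P + P·r·t
Interest: I = P × r × t = $31,000.00 × 0.109 × 8 = $27,032.00
A = P + I = $31,000.00 + $27,032.00 = $58,032.00

A = P + I = P(1 + rt) = $58,032.00


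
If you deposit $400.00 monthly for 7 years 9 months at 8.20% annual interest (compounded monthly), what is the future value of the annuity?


Future value of an ordinary annuity: FV = PMT × ((1 + r)^n − 1) / r
Monthly rate r = 0.082/12 ≈ 0.00683333, n = 93
FV = $400.00 × ((1 + 0.082/12)^93 − 1) / (0.082/12)
FV = $400.00 × 129.349690
FV = $51,739.88

FV = PMT × ((1+r)^n - 1)/r = $51,739.88


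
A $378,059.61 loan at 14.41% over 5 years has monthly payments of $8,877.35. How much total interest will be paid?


Total paid over the life of the loan = PMT × n.
Total paid = $8,877.35 × 60 = $532,641.00
Total interest = total paid − principal = $532,641.00 − $378,059.61 = $154,581.39

Total interest = (PMT × n) - PV = $154,581.39


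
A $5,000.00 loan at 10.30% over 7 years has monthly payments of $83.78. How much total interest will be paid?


Total paid over the life of the loan = PMT × n.
Total paid = $83.78 × 84 = $7,037.52
Total interest = total paid − principal = $7,037.52 − $5,000.00 = $2,037.52

Total interest = (PMT × n) - PV = $2,037.52


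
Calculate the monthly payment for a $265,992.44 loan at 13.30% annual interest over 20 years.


Loan payment formula: PMT = PV × r / (1 − (1 + r)^(−n))
Monthly rate r = 0.133/12 ≈ 0.01108333, n = 240 months
Denominator: 1 − (1 + 0.133/12)^(−240) = 0.929021
PMT = $265,992.44 × (0.133/12) / 0.929021
PMT = $3,173.32 per month

PMT = PV × r / (1-(1+r)^(-n)) = $3,173.32/month


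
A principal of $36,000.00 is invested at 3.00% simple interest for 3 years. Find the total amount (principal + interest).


Total amount formula: A = P(1 + rt) = P + P·r·t
Interest: I = P × r × t = $36,000.00 × 0.03 × 3 = $3,240.00
A = P + I = $36,000.00 + $3,240.00 = $39,240.00

A = P + I = P(1 + rt) = $39,240.00


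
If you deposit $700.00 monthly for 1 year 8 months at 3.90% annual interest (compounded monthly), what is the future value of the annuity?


Future value of an ordinary annuity: FV = PMT × ((1 + r)^n − 1) / r
Monthly rate r = 0.039/12 = 0.00325, n = 20
FV = $700.00 × ((1 + 0.039/12)^20 − 1) / (0.039/12)
FV = $700.00 × 20.629709
FV = $14,440.80

FV = PMT × ((1+r)^n - 1)/r = $14,440.80


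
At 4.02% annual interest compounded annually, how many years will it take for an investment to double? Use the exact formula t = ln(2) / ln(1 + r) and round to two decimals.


Doubling condition: (1 + r)^t = 2
Take ln of both sides: t × ln(1 + r) = ln(2)
t = ln(2) / ln(1 + r)
t = 0.693147 / 0.039413
t = 17.59

t = ln(2) / ln(1 + r) = 17.59 years


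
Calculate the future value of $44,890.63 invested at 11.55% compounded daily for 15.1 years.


Compound interest formula: A = P(1 + r/n)^(nt)
A = $44,890.63 × (1 + 0.1155/365)^(365 × 15.1)
Growth factor: (1 + 0.1155/365)^5511.5 = 5.7188865
A = $44,890.63 × 5.7188865
A = $256,724.42

A = P(1 + r/n)^(nt) = $256,724.42


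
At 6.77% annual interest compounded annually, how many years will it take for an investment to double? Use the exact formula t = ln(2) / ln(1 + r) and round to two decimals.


Doubling condition: (1 + r)^t = 2
Take ln of both sides: t × ln(1 + r) = ln(2)
t = ln(2) / ln(1 + r)
t = 0.693147 / 0.065507
t = 10.58

t = ln(2) / ln(1 + r) = 10.58 years


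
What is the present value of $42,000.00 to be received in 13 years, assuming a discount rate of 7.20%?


Present value formula: PV = FV / (1 + r)^t
PV = $42,000.00 / (1 + 0.072)^13
PV = $42,000.00 / 2.469063
PV = $17,010.50

PV = FV / (1 + r)^t = $17,010.50


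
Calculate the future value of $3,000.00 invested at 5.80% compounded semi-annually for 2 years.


Compound interest formula: A = P(1 + r/n)^(nt)
A = $3,000.00 × (1 + 0.058/2)^(2 × 2)
Growth factor: (1 + 0.058/2)^4 = 1.121144
A = $3,000.00 × 1.121144
A = $3,363.43

A = P(1 + r/n)^(nt) = $3,363.43


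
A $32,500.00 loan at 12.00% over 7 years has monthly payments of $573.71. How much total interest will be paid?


Total paid over the life of the loan = PMT × n.
Total paid = $573.71 × 84 = $48,191.64
Total interest = total paid − principal = $48,191.64 − $32,500.00 = $15,691.64

Total interest = (PMT × n) - PV = $15,691.64


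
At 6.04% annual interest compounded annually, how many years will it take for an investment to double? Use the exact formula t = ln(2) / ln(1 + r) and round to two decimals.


Doubling condition: (1 + r)^t = 2
Take ln of both sides: t × ln(1 + r) = ln(2)
t = ln(2) / ln(1 + r)
t = 0.693147 / 0.058646
t = 11.82

t = ln(2) / ln(1 + r) = 11.82 years


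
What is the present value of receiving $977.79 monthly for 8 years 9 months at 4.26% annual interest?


Present value of an ordinary annuity: PV = PMT × (1 − (1 + r)^(−n)) / r
Monthly rate r = 0.0426/12 = 0.00355, n = 105
PV = $977.79 × (1 − (1 + 0.0426/12)^(−105)) / (0.0426/12)
PV = $977.79 × 87.523309
PV = $85,579.42

PV = PMT × (1-(1+r)^(-n))/r = $85,579.42


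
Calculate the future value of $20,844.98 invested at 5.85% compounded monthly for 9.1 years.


Compound interest formula: A = P(1 + r/n)^(nt)
A = $20,844.98 × (1 + 0.0585/12)^(12 × 9.1)
Growth factor: (1 + 0.0585/12)^109.2 = 1.7007283
A = $20,844.98 × 1.7007283
A = $35,451.65

A = P(1 + r/n)^(nt) = $35,451.65


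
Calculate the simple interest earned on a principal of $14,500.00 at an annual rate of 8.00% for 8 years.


Simple interest formula: I = P × r × t
I = $14,500.00 × 0.08 × 8
I = $9,280.00

I = P × r × t = $9,280.00


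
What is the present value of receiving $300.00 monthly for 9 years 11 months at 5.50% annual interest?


Present value of an ordinary annuity: PV = PMT × (1 − (1 + r)^(−n)) / r
Monthly rate r = 0.055/12 ≈ 0.00458333, n = 119
PV = $300.00 × (1 − (1 + 0.055/12)^(−119)) / (0.055/12)
PV = $300.00 × 91.565907
PV = $27,469.77

PV = PMT × (1-(1+r)^(-n))/r = $27,469.77


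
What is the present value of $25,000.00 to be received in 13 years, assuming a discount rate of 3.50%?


Present value formula: PV = FV / (1 + r)^t
PV = $25,000.00 / (1 + 0.035)^13
PV = $25,000.00 / 1.563956
PV = $15,985.10

PV = FV / (1 + r)^t = $15,985.10


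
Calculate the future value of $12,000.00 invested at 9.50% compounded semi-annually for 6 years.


Compound interest formula: A = P(1 + r/n)^(nt)
A = $12,000.00 × (1 + 0.095/2)^(2 × 6)
Growth factor: (1 + 0.095/2)^12 = 1.7452128
A = $12,000.00 × 1.7452128
A = $20,942.55

A = P(1 + r/n)^(nt) = $20,942.55


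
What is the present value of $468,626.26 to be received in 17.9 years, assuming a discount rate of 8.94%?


Present value formula: PV = FV / (1 + r)^t
PV = $468,626.26 / (1 + 0.0894)^17.9
PV = $468,626.26 / 4.63077777
PV = $101,198.18

PV = FV / (1 + r)^t = $101,198.18


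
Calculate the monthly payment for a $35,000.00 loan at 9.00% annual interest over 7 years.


Loan payment formula: PMT = PV × r / (1 − (1 + r)^(−n))
Monthly rate r = 0.09/12 = 0.0075, n = 84 months
Denominator: 1 − (1 + 0.09/12)^(−84) = 0.466155
PMT = $35,000.00 × (0.09/12) / 0.466155
PMT = $563.12 per month

PMT = PV × r / (1-(1+r)^(-n)) = $563.12/month


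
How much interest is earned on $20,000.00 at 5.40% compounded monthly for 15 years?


Compound interest earned = final amount − principal.
A = P(1 + r/n)^(nt) = $20,000.00 × (1 + 0.054/12)^(12 × 15) = $44,876.54
Interest = A − P = $44,876.54 − $20,000.00 = $24,876.54

Interest = A - P = $24,876.54


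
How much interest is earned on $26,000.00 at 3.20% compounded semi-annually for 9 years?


Compound interest earned = final amount − principal.
A = P(1 + r/n)^(nt) = $26,000.00 × (1 + 0.032/2)^(2 × 9) = $34,598.72
Interest = A − P = $34,598.72 − $26,000.00 = $8,598.72

Interest = A - P = $8,598.72


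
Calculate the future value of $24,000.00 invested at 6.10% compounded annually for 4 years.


Compound interest formula: A = P(1 + r/n)^(nt)
A = $24,000.00 × (1 + 0.061/1)^(1 × 4)
Growth factor: (1 + 0.061/1)^4 = 1.267248
A = $24,000.00 × 1.267248
A = $30,413.95

A = P(1 + r/n)^(nt) = $30,413.95


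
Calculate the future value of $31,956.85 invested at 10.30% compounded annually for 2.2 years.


Compound interest formula: A = P(1 + r/n)^(nt)
A = $31,956.85 × (1 + 0.103/1)^(1 × 2.2)
Growth factor: (1 + 0.103/1)^2.2 = 1.240698
A = $31,956.85 × 1.240698
A = $39,648.80

A = P(1 + r/n)^(nt) = $39,648.80


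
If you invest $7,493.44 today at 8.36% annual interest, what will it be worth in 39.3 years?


Future value formula: FV = PV × (1 + r)^t
FV = $7,493.44 × (1 + 0.0836)^39.3
FV = $7,493.44 × 23.46127213
FV = $175,805.64

FV = PV × (1 + r)^t = $175,805.64


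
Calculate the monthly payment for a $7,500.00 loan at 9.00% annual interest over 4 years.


Loan payment formula: PMT = PV × r / (1 − (1 + r)^(−n))
Monthly rate r = 0.09/12 = 0.0075, n = 48 months
Denominator: 1 − (1 + 0.09/12)^(−48) = 0.301386
PMT = $7,500.00 × (0.09/12) / 0.301386
PMT = $186.64 per month

PMT = PV × r / (1-(1+r)^(-n)) = $186.64/month


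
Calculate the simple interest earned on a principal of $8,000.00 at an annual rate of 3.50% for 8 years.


Simple interest formula: I = P × r × t
I = $8,000.00 × 0.035 × 8
I = $2,240.00

I = P × r × t = $2,240.00


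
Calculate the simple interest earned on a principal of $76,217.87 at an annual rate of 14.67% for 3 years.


Simple interest formula: I = P × r × t
I = $76,217.87 × 0.1467 × 3
I = $33,543.48

I = P × r × t = $33,543.48


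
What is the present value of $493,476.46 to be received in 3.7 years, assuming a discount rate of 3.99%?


Present value formula: PV = FV / (1 + r)^t
PV = $493,476.46 / (1 + 0.0399)^3.7
PV = $493,476.46 / 1.15576314
PV = $426,970.24

PV = FV / (1 + r)^t = $426,970.24


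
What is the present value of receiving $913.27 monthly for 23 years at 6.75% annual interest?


Present value of an ordinary annuity: PV = PMT × (1 − (1 + r)^(−n)) / r
Monthly rate r = 0.0675/12 = 0.005625, n = 276
PV = $913.27 × (1 − (1 + 0.0675/12)^(−276)) / (0.0675/12)
PV = $913.27 × 139.974930
PV = $127,834.90

PV = PMT × (1-(1+r)^(-n))/r = $127,834.90


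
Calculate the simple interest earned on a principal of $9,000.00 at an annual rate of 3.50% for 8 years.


Simple interest formula: I = P × r × t
I = $9,000.00 × 0.035 × 8
I = $2,520.00

I = P × r × t = $2,520.00


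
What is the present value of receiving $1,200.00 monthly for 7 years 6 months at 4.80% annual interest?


Present value of an ordinary annuity: PV = PMT × (1 − (1 + r)^(−n)) / r
Monthly rate r = 0.048/12 = 0.004, n = 90
PV = $1,200.00 × (1 − (1 + 0.048/12)^(−90)) / (0.048/12)
PV = $1,200.00 × 75.455626
PV = $90,546.75

PV = PMT × (1-(1+r)^(-n))/r = $90,546.75


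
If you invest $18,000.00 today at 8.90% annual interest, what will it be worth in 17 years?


Future value formula: FV = PV × (1 + r)^t
FV = $18,000.00 × (1 + 0.089)^17
FV = $18,000.00 × 4.260631
FV = $76,691.36

FV = PV × (1 + r)^t = $76,691.36


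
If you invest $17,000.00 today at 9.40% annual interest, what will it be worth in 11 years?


Future value formula: FV = PV × (1 + r)^t
FV = $17,000.00 × (1 + 0.094)^11
FV = $17,000.00 × 2.686523
FV = $45,670.89

FV = PV × (1 + r)^t = $45,670.89


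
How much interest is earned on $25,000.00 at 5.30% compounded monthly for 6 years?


Compound interest earned = final amount − principal.
A = P(1 + r/n)^(nt) = $25,000.00 × (1 + 0.053/12)^(12 × 6) = $34,335.36
Interest = A − P = $34,335.36 − $25,000.00 = $9,335.36

Interest = A - P = $9,335.36


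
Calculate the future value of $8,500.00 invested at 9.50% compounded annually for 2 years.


Compound interest formula: A = P(1 + r/n)^(nt)
A = $8,500.00 × (1 + 0.095/1)^(1 × 2)
Growth factor: (1 + 0.095/1)^2 = 1.199025
A = $8,500.00 × 1.199025
A = $10,191.71

A = P(1 + r/n)^(nt) = $10,191.71


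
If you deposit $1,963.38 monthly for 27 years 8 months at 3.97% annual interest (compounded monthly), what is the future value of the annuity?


Future value of an ordinary annuity: FV = PMT × ((1 + r)^n − 1) / r
Monthly rate r = 0.0397/12 ≈ 0.00330833, n = 332
FV = $1,963.38 × ((1 + 0.0397/12)^332 − 1) / (0.0397/12)
FV = $1,963.38 × 602.669269
FV = $1,183,268.79

FV = PMT × ((1+r)^n - 1)/r = $1,183,268.79


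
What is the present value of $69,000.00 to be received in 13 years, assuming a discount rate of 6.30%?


Present value formula: PV = FV / (1 + r)^t
PV = $69,000.00 / (1 + 0.063)^13
PV = $69,000.00 / 2.2127505
PV = $31,182.91

PV = FV / (1 + r)^t = $31,182.91


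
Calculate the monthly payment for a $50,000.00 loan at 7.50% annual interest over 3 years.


Loan payment formula: PMT = PV × r / (1 − (1 + r)^(−n))
Monthly rate r = 0.075/12 = 0.00625, n = 36 months
Denominator: 1 − (1 + 0.075/12)^(−36) = 0.200924
PMT = $50,000.00 × (0.075/12) / 0.200924
PMT = $1,555.31 per month

PMT = PV × r / (1-(1+r)^(-n)) = $1,555.31/month


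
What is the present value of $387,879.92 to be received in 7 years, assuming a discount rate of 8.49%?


Present value formula: PV = FV / (1 + r)^t
PV = $387,879.92 / (1 + 0.0849)^7
PV = $387,879.92 / 1.7690005
PV = $219,265.01

PV = FV / (1 + r)^t = $219,265.01


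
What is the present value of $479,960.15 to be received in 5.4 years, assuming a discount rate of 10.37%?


Present value formula: PV = FV / (1 + r)^t
PV = $479,960.15 / (1 + 0.1037)^5.4
PV = $479,960.15 / 1.7037098
PV = $281,714.73

PV = FV / (1 + r)^t = $281,714.73


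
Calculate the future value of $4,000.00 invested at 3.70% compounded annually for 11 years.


Compound interest formula: A = P(1 + r/n)^(nt)
A = $4,000.00 × (1 + 0.037/1)^(1 × 11)
Growth factor: (1 + 0.037/1)^11 = 1.491304
A = $4,000.00 × 1.491304
A = $5,965.22

A = P(1 + r/n)^(nt) = $5,965.22


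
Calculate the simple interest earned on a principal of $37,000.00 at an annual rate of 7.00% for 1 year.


Simple interest formula: I = P × r × t
I = $37,000.00 × 0.07 × 1
I = $2,590.00

I = P × r × t = $2,590.00


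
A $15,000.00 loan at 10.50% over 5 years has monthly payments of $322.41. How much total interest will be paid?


Total paid over the life of the loan = PMT × n.
Total paid = $322.41 × 60 = $19,344.60
Total interest = total paid − principal = $19,344.60 − $15,000.00 = $4,344.60

Total interest = (PMT × n) - PV = $4,344.60


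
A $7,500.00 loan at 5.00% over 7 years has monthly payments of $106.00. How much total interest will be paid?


Total paid over the life of the loan = PMT × n.
Total paid = $106.00 × 84 = $8,904.00
Total interest = total paid − principal = $8,904.00 − $7,500.00 = $1,404.00

Total interest = (PMT × n) - PV = $1,404.00


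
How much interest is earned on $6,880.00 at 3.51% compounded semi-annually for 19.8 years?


Compound interest earned = final amount − principal.
A = P(1 + r/n)^(nt) = $6,880.00 × (1 + 0.0351/2)^(2 × 19.8) = $13,702.39
Interest = A − P = $13,702.39 − $6,880.00 = $6,822.39

Interest = A - P = $6,822.39


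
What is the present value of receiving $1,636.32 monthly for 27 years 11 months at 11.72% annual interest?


Present value of an ordinary annuity: PV = PMT × (1 − (1 + r)^(−n)) / r
Monthly rate r = 0.1172/12 ≈ 0.00976667, n = 335
PV = $1,636.32 × (1 − (1 + 0.1172/12)^(−335)) / (0.1172/12)
PV = $1,636.32 × 98.442611
PV = $161,083.61

PV = PMT × (1-(1+r)^(-n))/r = $161,083.61


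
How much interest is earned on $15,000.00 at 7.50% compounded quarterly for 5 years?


Compound interest earned = final amount − principal.
A = P(1 + r/n)^(nt) = $15,000.00 × (1 + 0.075/4)^(4 × 5) = $21,749.22
Interest = A − P = $21,749.22 − $15,000.00 = $6,749.22

Interest = A - P = $6,749.22


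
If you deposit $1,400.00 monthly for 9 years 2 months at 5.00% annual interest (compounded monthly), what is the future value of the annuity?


Future value of an ordinary annuity: FV = PMT × ((1 + r)^n − 1) / r
Monthly rate r = 0.05/12 ≈ 0.00416667, n = 110
FV = $1,400.00 × ((1 + 0.05/12)^110 − 1) / (0.05/12)
FV = $1,400.00 × 139.1834177
FV = $194,856.78

FV = PMT × ((1+r)^n - 1)/r = $194,856.78


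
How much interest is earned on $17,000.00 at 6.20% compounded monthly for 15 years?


Compound interest earned = final amount − principal.
A = P(1 + r/n)^(nt) = $17,000.00 × (1 + 0.062/12)^(12 × 15) = $42,983.62
Interest = A − P = $42,983.62 − $17,000.00 = $25,983.62

Interest = A - P = $25,983.62


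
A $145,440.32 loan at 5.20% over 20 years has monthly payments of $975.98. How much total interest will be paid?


Total paid over the life of the loan = PMT × n.
Total paid = $975.98 × 240 = $234,235.20
Total interest = total paid − principal = $234,235.20 − $145,440.32 = $88,794.88

Total interest = (PMT × n) - PV = $88,794.88


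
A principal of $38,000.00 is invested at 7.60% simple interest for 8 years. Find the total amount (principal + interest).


Total amount formula: A = P(1 + rt) = P + P·r·t
Interest: I = P × r × t = $38,000.00 × 0.076 × 8 = $23,104.00
A = P + I = $38,000.00 + $23,104.00 = $61,104.00

A = P + I = P(1 + rt) = $61,104.00


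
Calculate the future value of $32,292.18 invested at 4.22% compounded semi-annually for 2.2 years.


Compound interest formula: A = P(1 + r/n)^(nt)
A = $32,292.18 × (1 + 0.0422/2)^(2 × 2.2)
Growth factor: (1 + 0.0422/2)^4.4 = 1.0962268
A = $32,292.18 × 1.0962268
A = $35,399.55

A = P(1 + r/n)^(nt) = $35,399.55


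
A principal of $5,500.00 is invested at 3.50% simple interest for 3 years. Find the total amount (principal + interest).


Total amount formula: A = P(1 + rt) = P + P·r·t
Interest: I = P × r × t = $5,500.00 × 0.035 × 3 = $577.50
A = P + I = $5,500.00 + $577.50 = $6,077.50

A = P + I = P(1 + rt) = $6,077.50


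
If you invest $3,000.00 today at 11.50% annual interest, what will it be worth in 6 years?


Future value formula: FV = PV × (1 + r)^t
FV = $3,000.00 × (1 + 0.115)^6
FV = $3,000.00 × 1.921539
FV = $5,764.62

FV = PV × (1 + r)^t = $5,764.62


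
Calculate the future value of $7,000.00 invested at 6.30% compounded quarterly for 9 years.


Compound interest formula: A = P(1 + r/n)^(nt)
A = $7,000.00 × (1 + 0.063/4)^(4 × 9)
Growth factor: (1 + 0.063/4)^36 = 1.755197
A = $7,000.00 × 1.755197
A = $12,286.38

A = P(1 + r/n)^(nt) = $12,286.38


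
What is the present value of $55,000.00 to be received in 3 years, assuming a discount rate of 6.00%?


Present value formula: PV = FV / (1 + r)^t
PV = $55,000.00 / (1 + 0.06)^3
PV = $55,000.00 / 1.191016
PV = $46,179.06

PV = FV / (1 + r)^t = $46,179.06


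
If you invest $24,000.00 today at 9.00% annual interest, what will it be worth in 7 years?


Future value formula: FV = PV × (1 + r)^t
FV = $24,000.00 × (1 + 0.09)^7
FV = $24,000.00 × 1.828039
FV = $43,872.94

FV = PV × (1 + r)^t = $43,872.94


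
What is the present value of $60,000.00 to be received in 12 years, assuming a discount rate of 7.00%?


Present value formula: PV = FV / (1 + r)^t
PV = $60,000.00 / (1 + 0.07)^12
PV = $60,000.00 / 2.2521916
PV = $26,640.72

PV = FV / (1 + r)^t = $26,640.72


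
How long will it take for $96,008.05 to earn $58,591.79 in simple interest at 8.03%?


Rearrange the simple interest formula for t:
I = P × r × t  ⇒  t = I / (P × r)
t = $58,591.79 / ($96,008.05 × 0.0803)
t = 7.6

t = I/(P×r) = 7.6 years


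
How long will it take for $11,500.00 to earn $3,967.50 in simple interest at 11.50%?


Rearrange the simple interest formula for t:
I = P × r × t  ⇒  t = I / (P × r)
t = $3,967.50 / ($11,500.00 × 0.115)
t = 3

t = I/(P×r) = 3 years


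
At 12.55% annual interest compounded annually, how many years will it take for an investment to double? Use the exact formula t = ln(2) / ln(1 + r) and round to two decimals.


Doubling condition: (1 + r)^t = 2
Take ln of both sides: t × ln(1 + r) = ln(2)
t = ln(2) / ln(1 + r)
t = 0.693147 / 0.118227
t = 5.86

t = ln(2) / ln(1 + r) = 5.86 years


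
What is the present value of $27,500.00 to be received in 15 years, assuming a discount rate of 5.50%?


Present value formula: PV = FV / (1 + r)^t
PV = $27,500.00 / (1 + 0.055)^15
PV = $27,500.00 / 2.232476
PV = $12,318.16

PV = FV / (1 + r)^t = $12,318.16


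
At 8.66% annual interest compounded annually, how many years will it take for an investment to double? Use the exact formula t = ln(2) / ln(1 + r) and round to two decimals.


Doubling condition: (1 + r)^t = 2
Take ln of both sides: t × ln(1 + r) = ln(2)
t = ln(2) / ln(1 + r)
t = 0.693147 / 0.083054
t = 8.35

t = ln(2) / ln(1 + r) = 8.35 years


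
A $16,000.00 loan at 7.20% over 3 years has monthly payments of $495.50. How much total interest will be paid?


Total paid over the life of the loan = PMT × n.
Total paid = $495.50 × 36 = $17,838.00
Total interest = total paid − principal = $17,838.00 − $16,000.00 = $1,838.00

Total interest = (PMT × n) - PV = $1,838.00


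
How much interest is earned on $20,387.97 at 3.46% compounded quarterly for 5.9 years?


Compound interest earned = final amount − principal.
A = P(1 + r/n)^(nt) = $20,387.97 × (1 + 0.0346/4)^(4 × 5.9) = $24,983.29
Interest = A − P = $24,983.29 − $20,387.97 = $4,595.32

Interest = A - P = $4,595.32


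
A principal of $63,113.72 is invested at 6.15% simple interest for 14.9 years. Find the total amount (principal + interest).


Total amount formula: A = P(1 + rt) = P + P·r·t
Interest: I = P × r × t = $63,113.72 × 0.0615 × 14.9 = $57,834.26
A = P + I = $63,113.72 + $57,834.26 = $120,947.98

A = P + I = P(1 + rt) = $120,947.98


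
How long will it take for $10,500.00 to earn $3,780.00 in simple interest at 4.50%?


Rearrange the simple interest formula for t:
I = P × r × t  ⇒  t = I / (P × r)
t = $3,780.00 / ($10,500.00 × 0.045)
t = 8

t = I/(P×r) = 8 years


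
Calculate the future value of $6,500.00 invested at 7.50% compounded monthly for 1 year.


Compound interest formula: A = P(1 + r/n)^(nt)
A = $6,500.00 × (1 + 0.075/12)^(12 × 1)
Growth factor: (1 + 0.075/12)^12 = 1.077633
A = $6,500.00 × 1.077633
A = $7,004.61

A = P(1 + r/n)^(nt) = $7,004.61


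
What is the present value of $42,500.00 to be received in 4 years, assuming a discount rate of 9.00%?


Present value formula: PV = FV / (1 + r)^t
PV = $42,500.00 / (1 + 0.09)^4
PV = $42,500.00 / 1.4115816
PV = $30,108.07

PV = FV / (1 + r)^t = $30,108.07


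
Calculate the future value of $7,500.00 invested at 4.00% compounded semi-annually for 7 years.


Compound interest formula: A = P(1 + r/n)^(nt)
A = $7,500.00 × (1 + 0.04/2)^(2 × 7)
Growth factor: (1 + 0.04/2)^14 = 1.319479
A = $7,500.00 × 1.319479
A = $9,896.09

A = P(1 + r/n)^(nt) = $9,896.09


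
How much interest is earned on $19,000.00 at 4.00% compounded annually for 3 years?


Compound interest earned = final amount − principal.
A = P(1 + r/n)^(nt) = $19,000.00 × (1 + 0.04/1)^(1 × 3) = $21,372.42
Interest = A − P = $21,372.42 − $19,000.00 = $2,372.42

Interest = A - P = $2,372.42


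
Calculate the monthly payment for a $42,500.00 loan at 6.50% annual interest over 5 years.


Loan payment formula: PMT = PV × r / (1 − (1 + r)^(−n))
Monthly rate r = 0.065/12 ≈ 0.00541667, n = 60 months
Denominator: 1 − (1 + 0.065/12)^(−60) = 0.276839
PMT = $42,500.00 × (0.065/12) / 0.276839
PMT = $831.56 per month

PMT = PV × r / (1-(1+r)^(-n)) = $831.56/month


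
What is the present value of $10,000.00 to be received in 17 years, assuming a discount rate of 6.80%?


Present value formula: PV = FV / (1 + r)^t
PV = $10,000.00 / (1 + 0.068)^17
PV = $10,000.00 / 3.059929
PV = $3,268.05

PV = FV / (1 + r)^t = $3,268.05


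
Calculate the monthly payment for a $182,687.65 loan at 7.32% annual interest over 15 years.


Loan payment formula: PMT = PV × r / (1 − (1 + r)^(−n))
Monthly rate r = 0.0732/12 = 0.0061, n = 180 months
Denominator: 1 − (1 + 0.0732/12)^(−180) = 0.665348
PMT = $182,687.65 × (0.0732/12) / 0.665348
PMT = $1,674.90 per month

PMT = PV × r / (1-(1+r)^(-n)) = $1,674.90/month


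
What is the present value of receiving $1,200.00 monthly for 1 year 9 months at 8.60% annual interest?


Present value of an ordinary annuity: PV = PMT × (1 − (1 + r)^(−n)) / r
Monthly rate r = 0.086/12 ≈ 0.00716667, n = 21
PV = $1,200.00 × (1 − (1 + 0.086/12)^(−21)) / (0.086/12)
PV = $1,200.00 × 19.431685
PV = $23,318.02

PV = PMT × (1-(1+r)^(-n))/r = $23,318.02


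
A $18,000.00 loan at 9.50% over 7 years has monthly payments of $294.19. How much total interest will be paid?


Total paid over the life of the loan = PMT × n.
Total paid = $294.19 × 84 = $24,711.96
Total interest = total paid − principal = $24,711.96 − $18,000.00 = $6,711.96

Total interest = (PMT × n) - PV = $6,711.96


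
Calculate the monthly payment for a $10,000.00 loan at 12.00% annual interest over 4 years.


Loan payment formula: PMT = PV × r / (1 − (1 + r)^(−n))
Monthly rate r = 0.12/12 = 0.01, n = 48 months
Denominator: 1 − (1 + 0.12/12)^(−48) = 0.379740
PMT = $10,000.00 × (0.12/12) / 0.379740
PMT = $263.34 per month

PMT = PV × r / (1-(1+r)^(-n)) = $263.34/month


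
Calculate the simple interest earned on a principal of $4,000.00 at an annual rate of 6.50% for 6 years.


Simple interest formula: I = P × r × t
I = $4,000.00 × 0.065 × 6
I = $1,560.00

I = P × r × t = $1,560.00


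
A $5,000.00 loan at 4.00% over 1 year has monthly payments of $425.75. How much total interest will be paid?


Total paid over the life of the loan = PMT × n.
Total paid = $425.75 × 12 = $5,109.00
Total interest = total paid − principal = $5,109.00 − $5,000.00 = $109.00

Total interest = (PMT × n) - PV = $109.00


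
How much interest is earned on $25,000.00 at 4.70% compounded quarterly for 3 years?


Compound interest earned = final amount − principal.
A = P(1 + r/n)^(nt) = $25,000.00 × (1 + 0.047/4)^(4 × 3) = $28,761.97
Interest = A − P = $28,761.97 − $25,000.00 = $3,761.97

Interest = A - P = $3,761.97


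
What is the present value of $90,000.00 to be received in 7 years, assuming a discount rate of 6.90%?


Present value formula: PV = FV / (1 + r)^t
PV = $90,000.00 / (1 + 0.069)^7
PV = $90,000.00 / 1.5953058
PV = $56,415.52

PV = FV / (1 + r)^t = $56,415.52


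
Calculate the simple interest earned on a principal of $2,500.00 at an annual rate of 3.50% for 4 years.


Simple interest formula: I = P × r × t
I = $2,500.00 × 0.035 × 4
I = $350.00

I = P × r × t = $350.00


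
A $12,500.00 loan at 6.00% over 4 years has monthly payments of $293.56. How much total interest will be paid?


Total paid over the life of the loan = PMT × n.
Total paid = $293.56 × 48 = $14,090.88
Total interest = total paid − principal = $14,090.88 − $12,500.00 = $1,590.88

Total interest = (PMT × n) - PV = $1,590.88


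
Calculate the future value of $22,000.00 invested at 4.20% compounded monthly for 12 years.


Compound interest formula: A = P(1 + r/n)^(nt)
A = $22,000.00 × (1 + 0.042/12)^(12 × 12)
Growth factor: (1 + 0.042/12)^144 = 1.653873
A = $22,000.00 × 1.653873
A = $36,385.21

A = P(1 + r/n)^(nt) = $36,385.21


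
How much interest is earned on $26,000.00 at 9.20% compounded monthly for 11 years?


Compound interest earned = final amount − principal.
A = P(1 + r/n)^(nt) = $26,000.00 × (1 + 0.092/12)^(12 × 11) = $71,253.00
Interest = A − P = $71,253.00 − $26,000.00 = $45,253.00

Interest = A - P = $45,253.00


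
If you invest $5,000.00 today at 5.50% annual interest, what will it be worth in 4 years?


Future value formula: FV = PV × (1 + r)^t
FV = $5,000.00 × (1 + 0.055)^4
FV = $5,000.00 × 1.2388247
FV = $6,194.12

FV = PV × (1 + r)^t = $6,194.12


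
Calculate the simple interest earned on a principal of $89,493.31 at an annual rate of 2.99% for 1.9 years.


Simple interest formula: I = P × r × t
I = $89,493.31 × 0.0299 × 1.9
I = $5,084.11

I = P × r × t = $5,084.11


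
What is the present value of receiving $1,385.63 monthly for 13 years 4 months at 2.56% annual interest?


Present value of an ordinary annuity: PV = PMT × (1 − (1 + r)^(−n)) / r
Monthly rate r = 0.0256/12 ≈ 0.00213333, n = 160
PV = $1,385.63 × (1 − (1 + 0.0256/12)^(−160)) / (0.0256/12)
PV = $1,385.63 × 135.431058
PV = $187,657.34

PV = PMT × (1-(1+r)^(-n))/r = $187,657.34


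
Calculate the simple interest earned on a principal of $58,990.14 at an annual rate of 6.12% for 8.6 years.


Simple interest formula: I = P × r × t
I = $58,990.14 × 0.0612 × 8.6
I = $31,047.69

I = P × r × t = $31,047.69


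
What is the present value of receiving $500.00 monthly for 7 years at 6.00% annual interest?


Present value of an ordinary annuity: PV = PMT × (1 − (1 + r)^(−n)) / r
Monthly rate r = 0.06/12 = 0.005, n = 84
PV = $500.00 × (1 − (1 + 0.06/12)^(−84)) / (0.06/12)
PV = $500.00 × 68.453042
PV = $34,226.52

PV = PMT × (1-(1+r)^(-n))/r = $34,226.52


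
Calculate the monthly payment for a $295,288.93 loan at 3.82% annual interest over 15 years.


Loan payment formula: PMT = PV × r / (1 − (1 + r)^(−n))
Monthly rate r = 0.0382/12 ≈ 0.00318333, n = 180 months
Denominator: 1 − (1 + 0.0382/12)^(−180) = 0.435655
PMT = $295,288.93 × (0.0382/12) / 0.435655
PMT = $2,157.68 per month

PMT = PV × r / (1-(1+r)^(-n)) = $2,157.68/month


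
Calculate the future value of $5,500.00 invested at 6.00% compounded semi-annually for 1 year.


Compound interest formula: A = P(1 + r/n)^(nt)
A = $5,500.00 × (1 + 0.06/2)^(2 × 1)
Growth factor: (1 + 0.06/2)^2 = 1.060900
A = $5,500.00 × 1.060900
A = $5,834.95

A = P(1 + r/n)^(nt) = $5,834.95


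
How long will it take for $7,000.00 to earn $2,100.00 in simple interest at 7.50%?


Rearrange the simple interest formula for t:
I = P × r × t  ⇒  t = I / (P × r)
t = $2,100.00 / ($7,000.00 × 0.075)
t = 4

t = I/(P×r) = 4 years


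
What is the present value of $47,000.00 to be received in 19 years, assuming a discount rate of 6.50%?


Present value formula: PV = FV / (1 + r)^t
PV = $47,000.00 / (1 + 0.065)^19
PV = $47,000.00 / 3.308587
PV = $14,205.46

PV = FV / (1 + r)^t = $14,205.46


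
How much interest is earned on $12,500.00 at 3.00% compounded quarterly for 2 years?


Compound interest earned = final amount − principal.
A = P(1 + r/n)^(nt) = $12,500.00 × (1 + 0.03/4)^(4 × 2) = $13,269.99
Interest = A − P = $13,269.99 − $12,500.00 = $769.99

Interest = A - P = $769.99


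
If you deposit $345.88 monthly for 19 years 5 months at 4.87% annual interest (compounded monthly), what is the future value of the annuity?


Future value of an ordinary annuity: FV = PMT × ((1 + r)^n − 1) / r
Monthly rate r = 0.0487/12 ≈ 0.00405833, n = 233
FV = $345.88 × ((1 + 0.0487/12)^233 − 1) / (0.0487/12)
FV = $345.88 × 386.714062
FV = $133,756.66

FV = PMT × ((1+r)^n - 1)/r = $133,756.66


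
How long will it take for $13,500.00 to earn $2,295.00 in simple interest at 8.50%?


Rearrange the simple interest formula for t:
I = P × r × t  ⇒  t = I / (P × r)
t = $2,295.00 / ($13,500.00 × 0.085)
t = 2

t = I/(P×r) = 2 years


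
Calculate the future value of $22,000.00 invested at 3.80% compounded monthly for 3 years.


Compound interest formula: A = P(1 + r/n)^(nt)
A = $22,000.00 × (1 + 0.038/12)^(12 × 3)
Growth factor: (1 + 0.038/12)^36 = 1.1205503
A = $22,000.00 × 1.1205503
A = $24,652.11

A = P(1 + r/n)^(nt) = $24,652.11


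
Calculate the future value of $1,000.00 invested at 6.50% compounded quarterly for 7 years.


Compound interest formula: A = P(1 + r/n)^(nt)
A = $1,000.00 × (1 + 0.065/4)^(4 × 7)
Growth factor: (1 + 0.065/4)^28 = 1.570419
A = $1,000.00 × 1.570419
A = $1,570.42

A = P(1 + r/n)^(nt) = $1,570.42


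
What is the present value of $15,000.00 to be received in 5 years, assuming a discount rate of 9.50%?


Present value formula: PV = FV / (1 + r)^t
PV = $15,000.00 / (1 + 0.095)^5
PV = $15,000.00 / 1.574239
PV = $9,528.41

PV = FV / (1 + r)^t = $9,528.41


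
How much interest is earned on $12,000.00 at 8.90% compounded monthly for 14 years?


Compound interest earned = final amount − principal.
A = P(1 + r/n)^(nt) = $12,000.00 × (1 + 0.089/12)^(12 × 14) = $41,525.55
Interest = A − P = $41,525.55 − $12,000.00 = $29,525.55

Interest = A - P = $29,525.55


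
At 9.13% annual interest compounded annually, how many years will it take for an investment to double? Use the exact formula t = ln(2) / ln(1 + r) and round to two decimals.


Doubling condition: (1 + r)^t = 2
Take ln of both sides: t × ln(1 + r) = ln(2)
t = ln(2) / ln(1 + r)
t = 0.693147 / 0.087370
t = 7.93

t = ln(2) / ln(1 + r) = 7.93 years


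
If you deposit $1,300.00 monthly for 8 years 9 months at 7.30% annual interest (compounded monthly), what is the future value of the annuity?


Future value of an ordinary annuity: FV = PMT × ((1 + r)^n − 1) / r
Monthly rate r = 0.073/12 ≈ 0.00608333, n = 105
FV = $1,300.00 × ((1 + 0.073/12)^105 − 1) / (0.073/12)
FV = $1,300.00 × 146.375368
FV = $190,287.98

FV = PMT × ((1+r)^n - 1)/r = $190,287.98
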